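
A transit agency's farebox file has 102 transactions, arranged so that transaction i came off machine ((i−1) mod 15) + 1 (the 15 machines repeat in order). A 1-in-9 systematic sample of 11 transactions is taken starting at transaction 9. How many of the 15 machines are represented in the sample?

5

Consecutive selections differ by k = 9, so their machine numbers differ by 9 mod 15 = 9.
gcd(9, 15) = 3, so the sample visits 15/3 = 5 distinct residues mod 15.
Start 9 is machine 9; the machines hit are 3, 6, 9, 12, 15.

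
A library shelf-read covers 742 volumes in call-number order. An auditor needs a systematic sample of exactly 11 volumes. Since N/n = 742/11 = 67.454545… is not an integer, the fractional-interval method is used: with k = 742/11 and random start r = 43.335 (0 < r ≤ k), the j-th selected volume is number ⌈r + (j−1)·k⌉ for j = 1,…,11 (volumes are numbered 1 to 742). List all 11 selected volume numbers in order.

44, 111, 179, 246, 314, 381, 449, 516, 583, 651, 718

j=1: r + 0k = 43.335 → ⌈·⌉ = 44
j=2: r + 1k = 110.789545… → ⌈·⌉ = 111
j=3: r + 2k = 178.244090… → ⌈·⌉ = 179
j=4: r + 3k = 245.698636… → ⌈·⌉ = 246
j=5: r + 4k = 313.153181… → ⌈·⌉ = 314
j=6: r + 5k = 380.607727… → ⌈·⌉ = 381
j=7: r + 6k = 448.062272… → ⌈·⌉ = 449
j=8: r + 7k = 515.516818… → ⌈·⌉ = 516
j=9: r + 8k = 582.971363… → ⌈·⌉ = 583
j=10: r + 9k = 650.425909… → ⌈·⌉ = 651
j=11: r + 10k = 717.880454… → ⌈·⌉ = 718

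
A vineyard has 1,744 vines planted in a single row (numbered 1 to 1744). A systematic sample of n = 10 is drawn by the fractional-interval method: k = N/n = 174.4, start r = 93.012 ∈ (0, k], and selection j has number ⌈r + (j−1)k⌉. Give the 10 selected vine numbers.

j=1: r + 0k = 93.012 → ⌈·⌉ = 94
j=2: r + 1k = 267.412 → ⌈·⌉ = 268
j=3: r + 2k = 441.812 → ⌈·⌉ = 442
j=4: r + 3k = 616.212 → ⌈·⌉ = 617
j=5: r + 4k = 790.612 → ⌈·⌉ = 791
j=6: r + 5k = 965.012 → ⌈·⌉ = 966
j=7: r + 6k = 1139.412 → ⌈·⌉ = 1140
j=8: r + 7k = 1313.812 → ⌈·⌉ = 1314
j=9: r + 8k = 1488.212 → ⌈·⌉ = 1489
j=10: r + 9k = 1662.612 → ⌈·⌉ = 1663

94, 268, 442, 617, 791, 966, 1140, 1314, 1489, 1663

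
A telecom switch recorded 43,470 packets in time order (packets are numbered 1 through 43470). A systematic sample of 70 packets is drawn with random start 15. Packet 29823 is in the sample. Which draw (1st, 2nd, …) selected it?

49

k = 43470/70 = 621
position = (29823 − 15)/621 + 1 = 29808/621 + 1 = 48 + 1 = 49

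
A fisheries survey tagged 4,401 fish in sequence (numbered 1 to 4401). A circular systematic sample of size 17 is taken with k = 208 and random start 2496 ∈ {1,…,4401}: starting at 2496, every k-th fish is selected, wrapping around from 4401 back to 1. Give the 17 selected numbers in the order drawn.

Selection 1: 2496
Selection 2: 2496 + 208 = 2704
Selection 3: 2704 + 208 = 2912
Selection 4: 2912 + 208 = 3120
Selection 5: 3120 + 208 = 3328
Selection 6: 3328 + 208 = 3536
Selection 7: 3536 + 208 = 3744
Selection 8: 3744 + 208 = 3952
Selection 9: 3952 + 208 = 4160
Selection 10: 4160 + 208 = 4368
Selection 11: 4368 + 208 = 4576 → 4576 − 4401 = 175
Selection 12: 175 + 208 = 383
Selection 13: 383 + 208 = 591
Selection 14: 591 + 208 = 799
Selection 15: 799 + 208 = 1007
Selection 16: 1007 + 208 = 1215
Selection 17: 1215 + 208 = 1423

2496, 2704, 2912, 3120, 3328, 3536, 3744, 3952, 4160, 4368, 175, 383, 591, 799, 1007, 1215, 1423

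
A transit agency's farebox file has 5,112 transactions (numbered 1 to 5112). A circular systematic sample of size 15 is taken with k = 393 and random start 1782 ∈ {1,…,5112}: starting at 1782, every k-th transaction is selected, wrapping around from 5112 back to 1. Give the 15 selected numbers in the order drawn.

1782, 2175, 2568, 2961, 3354, 3747, 4140, 4533, 4926, 207, 600, 993, 1386, 1779, 2172

Selection 1: 1782
Selection 2: 1782 + 393 = 2175
Selection 3: 2175 + 393 = 2568
Selection 4: 2568 + 393 = 2961
Selection 5: 2961 + 393 = 3354
Selection 6: 3354 + 393 = 3747
Selection 7: 3747 + 393 = 4140
Selection 8: 4140 + 393 = 4533
Selection 9: 4533 + 393 = 4926
Selection 10: 4926 + 393 = 5319 → 5319 − 5112 = 207
Selection 11: 207 + 393 = 600
Selection 12: 600 + 393 = 993
Selection 13: 993 + 393 = 1386
Selection 14: 1386 + 393 = 1779
Selection 15: 1779 + 393 = 2172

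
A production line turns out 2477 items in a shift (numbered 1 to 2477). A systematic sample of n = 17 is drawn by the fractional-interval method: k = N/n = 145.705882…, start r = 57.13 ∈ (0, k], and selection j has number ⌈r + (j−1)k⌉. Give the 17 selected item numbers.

j=1: r + 0k = 57.13 → ⌈·⌉ = 58
j=2: r + 1k = 202.835882… → ⌈·⌉ = 203
j=3: r + 2k = 348.541764… → ⌈·⌉ = 349
j=4: r + 3k = 494.247647… → ⌈·⌉ = 495
j=5: r + 4k = 639.953529… → ⌈·⌉ = 640
j=6: r + 5k = 785.659411… → ⌈·⌉ = 786
j=7: r + 6k = 931.365294… → ⌈·⌉ = 932
j=8: r + 7k = 1077.071176… → ⌈·⌉ = 1078
j=9: r + 8k = 1222.777058… → ⌈·⌉ = 1223
j=10: r + 9k = 1368.482941… → ⌈·⌉ = 1369
j=11: r + 10k = 1514.188823… → ⌈·⌉ = 1515
j=12: r + 11k = 1659.894705… → ⌈·⌉ = 1660
j=13: r + 12k = 1805.600588… → ⌈·⌉ = 1806
j=14: r + 13k = 1951.306470… → ⌈·⌉ = 1952
j=15: r + 14k = 2097.012352… → ⌈·⌉ = 2098
j=16: r + 15k = 2242.718235… → ⌈·⌉ = 2243
j=17: r + 16k = 2388.424117… → ⌈·⌉ = 2389

58, 203, 349, 495, 640, 786, 932, 1078, 1223, 1369, 1515, 1660, 1806, 1952, 2098, 2243, 2389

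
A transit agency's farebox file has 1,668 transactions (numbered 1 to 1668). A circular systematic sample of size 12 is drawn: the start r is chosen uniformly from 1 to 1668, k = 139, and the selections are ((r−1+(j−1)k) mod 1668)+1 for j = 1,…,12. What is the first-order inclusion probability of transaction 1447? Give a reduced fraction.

For each position j, as r ranges over 1…1668 the j-th selection hits every transaction exactly once, so transaction 1447 is selected for exactly 12 of the 1668 starts.
Inclusion probability = 12/1668 = 1/139.

1/139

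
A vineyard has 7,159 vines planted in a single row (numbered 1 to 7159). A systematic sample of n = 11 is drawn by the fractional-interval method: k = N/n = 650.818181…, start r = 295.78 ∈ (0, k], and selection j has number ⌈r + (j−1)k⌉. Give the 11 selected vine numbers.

296, 947, 1598, 2249, 2900, 3550, 4201, 4852, 5503, 6154, 6804

j=1: r + 0k = 295.78 → ⌈·⌉ = 296
j=2: r + 1k = 946.598181… → ⌈·⌉ = 947
j=3: r + 2k = 1597.416363… → ⌈·⌉ = 1598
j=4: r + 3k = 2248.234545… → ⌈·⌉ = 2249
j=5: r + 4k = 2899.052727… → ⌈·⌉ = 2900
j=6: r + 5k = 3549.870909… → ⌈·⌉ = 3550
j=7: r + 6k = 4200.689090… → ⌈·⌉ = 4201
j=8: r + 7k = 4851.507272… → ⌈·⌉ = 4852
j=9: r + 8k = 5502.325454… → ⌈·⌉ = 5503
j=10: r + 9k = 6153.143636… → ⌈·⌉ = 6154
j=11: r + 10k = 6803.961818… → ⌈·⌉ = 6804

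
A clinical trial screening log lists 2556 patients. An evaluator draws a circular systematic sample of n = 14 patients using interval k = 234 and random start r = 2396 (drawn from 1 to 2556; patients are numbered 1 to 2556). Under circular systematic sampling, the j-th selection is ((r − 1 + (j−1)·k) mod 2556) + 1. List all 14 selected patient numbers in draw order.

Selection 1: 2396
Selection 2: 2396 + 234 = 2630 → 2630 − 2556 = 74
Selection 3: 74 + 234 = 308
Selection 4: 308 + 234 = 542
Selection 5: 542 + 234 = 776
Selection 6: 776 + 234 = 1010
Selection 7: 1010 + 234 = 1244
Selection 8: 1244 + 234 = 1478
Selection 9: 1478 + 234 = 1712
Selection 10: 1712 + 234 = 1946
Selection 11: 1946 + 234 = 2180
Selection 12: 2180 + 234 = 2414
Selection 13: 2414 + 234 = 2648 → 2648 − 2556 = 92
Selection 14: 92 + 234 = 326

2396, 74, 308, 542, 776, 1010, 1244, 1478, 1712, 1946, 2180, 2414, 92, 326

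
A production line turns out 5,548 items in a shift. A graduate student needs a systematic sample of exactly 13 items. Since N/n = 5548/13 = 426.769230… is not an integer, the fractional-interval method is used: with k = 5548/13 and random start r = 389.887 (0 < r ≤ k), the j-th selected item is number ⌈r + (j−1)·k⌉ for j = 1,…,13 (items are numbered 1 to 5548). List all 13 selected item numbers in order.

390, 817, 1244, 1671, 2097, 2524, 2951, 3378, 3805, 4231, 4658, 5085, 5512

j=1: r + 0k = 389.887 → ⌈·⌉ = 390
j=2: r + 1k = 816.656230… → ⌈·⌉ = 817
j=3: r + 2k = 1243.425461… → ⌈·⌉ = 1244
j=4: r + 3k = 1670.194692… → ⌈·⌉ = 1671
j=5: r + 4k = 2096.963923… → ⌈·⌉ = 2097
j=6: r + 5k = 2523.733153… → ⌈·⌉ = 2524
j=7: r + 6k = 2950.502384… → ⌈·⌉ = 2951
j=8: r + 7k = 3377.271615… → ⌈·⌉ = 3378
j=9: r + 8k = 3804.040846… → ⌈·⌉ = 3805
j=10: r + 9k = 4230.810076… → ⌈·⌉ = 4231
j=11: r + 10k = 4657.579307… → ⌈·⌉ = 4658
j=12: r + 11k = 5084.348538… → ⌈·⌉ = 5085
j=13: r + 12k = 5511.117769… → ⌈·⌉ = 5512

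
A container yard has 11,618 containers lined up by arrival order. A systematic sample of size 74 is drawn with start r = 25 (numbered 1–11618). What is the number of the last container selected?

k = 11618/74 = 157
74th selection = r + (74−1)·k = 25 + 73×157 = 25 + 11461 = 11486

11486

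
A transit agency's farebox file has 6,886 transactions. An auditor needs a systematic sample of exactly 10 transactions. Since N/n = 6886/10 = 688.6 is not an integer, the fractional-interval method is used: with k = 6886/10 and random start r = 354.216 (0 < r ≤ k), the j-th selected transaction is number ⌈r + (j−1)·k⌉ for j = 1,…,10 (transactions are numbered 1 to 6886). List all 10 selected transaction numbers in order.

j=1: r + 0k = 354.216 → ⌈·⌉ = 355
j=2: r + 1k = 1042.816 → ⌈·⌉ = 1043
j=3: r + 2k = 1731.416 → ⌈·⌉ = 1732
j=4: r + 3k = 2420.016 → ⌈·⌉ = 2421
j=5: r + 4k = 3108.616 → ⌈·⌉ = 3109
j=6: r + 5k = 3797.216 → ⌈·⌉ = 3798
j=7: r + 6k = 4485.816 → ⌈·⌉ = 4486
j=8: r + 7k = 5174.416 → ⌈·⌉ = 5175
j=9: r + 8k = 5863.016 → ⌈·⌉ = 5864
j=10: r + 9k = 6551.616 → ⌈·⌉ = 6552

355, 1043, 1732, 2421, 3109, 3798, 4486, 5175, 5864, 6552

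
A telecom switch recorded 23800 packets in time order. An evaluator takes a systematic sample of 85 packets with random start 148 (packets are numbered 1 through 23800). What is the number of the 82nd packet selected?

k = 23800/85 = 280
82nd selection = r + (82−1)·k = 148 + 81×280 = 148 + 22680 = 22828

22828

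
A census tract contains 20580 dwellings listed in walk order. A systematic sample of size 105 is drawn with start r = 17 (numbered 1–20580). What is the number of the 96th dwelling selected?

k = 20580/105 = 196
96th selection = r + (96−1)·k = 17 + 95×196 = 17 + 18620 = 18637

18637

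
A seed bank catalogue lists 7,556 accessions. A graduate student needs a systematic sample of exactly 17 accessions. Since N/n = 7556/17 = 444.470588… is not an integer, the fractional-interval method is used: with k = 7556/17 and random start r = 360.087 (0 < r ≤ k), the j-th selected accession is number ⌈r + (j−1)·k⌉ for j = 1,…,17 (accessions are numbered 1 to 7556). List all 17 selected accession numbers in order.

j=1: r + 0k = 360.087 → ⌈·⌉ = 361
j=2: r + 1k = 804.557588… → ⌈·⌉ = 805
j=3: r + 2k = 1249.028176… → ⌈·⌉ = 1250
j=4: r + 3k = 1693.498764… → ⌈·⌉ = 1694
j=5: r + 4k = 2137.969352… → ⌈·⌉ = 2138
j=6: r + 5k = 2582.439941… → ⌈·⌉ = 2583
j=7: r + 6k = 3026.910529… → ⌈·⌉ = 3027
j=8: r + 7k = 3471.381117… → ⌈·⌉ = 3472
j=9: r + 8k = 3915.851705… → ⌈·⌉ = 3916
j=10: r + 9k = 4360.322294… → ⌈·⌉ = 4361
j=11: r + 10k = 4804.792882… → ⌈·⌉ = 4805
j=12: r + 11k = 5249.263470… → ⌈·⌉ = 5250
j=13: r + 12k = 5693.734058… → ⌈·⌉ = 5694
j=14: r + 13k = 6138.204647… → ⌈·⌉ = 6139
j=15: r + 14k = 6582.675235… → ⌈·⌉ = 6583
j=16: r + 15k = 7027.145823… → ⌈·⌉ = 7028
j=17: r + 16k = 7471.616411… → ⌈·⌉ = 7472

361, 805, 1250, 1694, 2138, 2583, 3027, 3472, 3916, 4361, 4805, 5250, 5694, 6139, 6583, 7028, 7472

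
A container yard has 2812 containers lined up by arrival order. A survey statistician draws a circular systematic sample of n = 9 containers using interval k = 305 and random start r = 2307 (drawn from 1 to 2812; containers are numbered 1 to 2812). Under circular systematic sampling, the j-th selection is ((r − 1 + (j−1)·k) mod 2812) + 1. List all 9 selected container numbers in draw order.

Selection 1: 2307
Selection 2: 2307 + 305 = 2612
Selection 3: 2612 + 305 = 2917 → 2917 − 2812 = 105
Selection 4: 105 + 305 = 410
Selection 5: 410 + 305 = 715
Selection 6: 715 + 305 = 1020
Selection 7: 1020 + 305 = 1325
Selection 8: 1325 + 305 = 1630
Selection 9: 1630 + 305 = 1935

2307, 2612, 105, 410, 715, 1020, 1325, 1630, 1935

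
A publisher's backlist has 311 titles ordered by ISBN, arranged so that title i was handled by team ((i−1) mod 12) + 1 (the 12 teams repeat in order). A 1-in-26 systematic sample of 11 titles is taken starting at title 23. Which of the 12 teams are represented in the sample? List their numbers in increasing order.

1, 3, 5, 7, 9, 11

Consecutive selections differ by k = 26, so their team numbers differ by 26 mod 12 = 2.
gcd(26, 12) = 2, so the sample visits 12/2 = 6 distinct residues mod 12.
Start 23 is team 11; the teams hit are 1, 3, 5, 7, 9, 11.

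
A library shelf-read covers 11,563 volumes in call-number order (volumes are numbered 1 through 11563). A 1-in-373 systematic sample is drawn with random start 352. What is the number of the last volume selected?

11542

k = 373
31st selection = r + (31−1)·k = 352 + 30×373 = 352 + 11190 = 11542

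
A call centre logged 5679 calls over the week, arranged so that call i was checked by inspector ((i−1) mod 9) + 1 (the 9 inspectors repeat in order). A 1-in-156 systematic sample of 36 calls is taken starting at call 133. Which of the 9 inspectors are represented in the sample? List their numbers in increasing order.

1, 4, 7

Consecutive selections differ by k = 156, so their inspector numbers differ by 156 mod 9 = 3.
gcd(156, 9) = 3, so the sample visits 9/3 = 3 distinct residues mod 9.
Start 133 is inspector 7; the inspectors hit are 1, 4, 7.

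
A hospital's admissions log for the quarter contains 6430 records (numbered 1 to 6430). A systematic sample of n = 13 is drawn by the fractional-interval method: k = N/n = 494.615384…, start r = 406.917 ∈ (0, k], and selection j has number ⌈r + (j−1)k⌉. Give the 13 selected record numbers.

j=1: r + 0k = 406.917 → ⌈·⌉ = 407
j=2: r + 1k = 901.532384… → ⌈·⌉ = 902
j=3: r + 2k = 1396.147769… → ⌈·⌉ = 1397
j=4: r + 3k = 1890.763153… → ⌈·⌉ = 1891
j=5: r + 4k = 2385.378538… → ⌈·⌉ = 2386
j=6: r + 5k = 2879.993923… → ⌈·⌉ = 2880
j=7: r + 6k = 3374.609307… → ⌈·⌉ = 3375
j=8: r + 7k = 3869.224692… → ⌈·⌉ = 3870
j=9: r + 8k = 4363.840076… → ⌈·⌉ = 4364
j=10: r + 9k = 4858.455461… → ⌈·⌉ = 4859
j=11: r + 10k = 5353.070846… → ⌈·⌉ = 5354
j=12: r + 11k = 5847.686230… → ⌈·⌉ = 5848
j=13: r + 12k = 6342.301615… → ⌈·⌉ = 6343

407, 902, 1397, 1891, 2386, 2880, 3375, 3870, 4364, 4859, 5354, 5848, 6343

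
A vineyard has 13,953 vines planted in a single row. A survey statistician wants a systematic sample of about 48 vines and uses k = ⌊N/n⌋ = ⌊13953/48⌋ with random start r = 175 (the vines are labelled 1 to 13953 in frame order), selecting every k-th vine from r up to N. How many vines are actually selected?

48

k = ⌊13953/48⌋ = 290
Achieved size = ⌊(13953 − 175)/290⌋ + 1 = ⌊13778/290⌋ + 1 = 47 + 1 = 48
(last selection: 175 + 47×290 = 13805 ≤ 13953; next would be 14095 > 13953)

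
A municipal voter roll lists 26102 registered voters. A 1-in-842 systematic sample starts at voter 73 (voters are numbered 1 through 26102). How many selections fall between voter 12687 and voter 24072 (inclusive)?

14

k = 842
First selection ≥ 12687: 73 + ⌈(12687−73)/842⌉·842 = 73 + 15×842 = 12703
Last selection ≤ 24072: 73 + ⌊(24072−73)/842⌋·842 = 73 + 28×842 = 23649
Count = 28 − 15 + 1 = 14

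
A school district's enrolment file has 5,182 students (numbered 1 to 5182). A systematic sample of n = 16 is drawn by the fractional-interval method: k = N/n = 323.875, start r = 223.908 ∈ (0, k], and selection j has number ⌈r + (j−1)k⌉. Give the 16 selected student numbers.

224, 548, 872, 1196, 1520, 1844, 2168, 2492, 2815, 3139, 3463, 3787, 4111, 4435, 4759, 5083

j=1: r + 0k = 223.908 → ⌈·⌉ = 224
j=2: r + 1k = 547.783 → ⌈·⌉ = 548
j=3: r + 2k = 871.658 → ⌈·⌉ = 872
j=4: r + 3k = 1195.533 → ⌈·⌉ = 1196
j=5: r + 4k = 1519.408 → ⌈·⌉ = 1520
j=6: r + 5k = 1843.283 → ⌈·⌉ = 1844
j=7: r + 6k = 2167.158 → ⌈·⌉ = 2168
j=8: r + 7k = 2491.033 → ⌈·⌉ = 2492
j=9: r + 8k = 2814.908 → ⌈·⌉ = 2815
j=10: r + 9k = 3138.783 → ⌈·⌉ = 3139
j=11: r + 10k = 3462.658 → ⌈·⌉ = 3463
j=12: r + 11k = 3786.533 → ⌈·⌉ = 3787
j=13: r + 12k = 4110.408 → ⌈·⌉ = 4111
j=14: r + 13k = 4434.283 → ⌈·⌉ = 4435
j=15: r + 14k = 4758.158 → ⌈·⌉ = 4759
j=16: r + 15k = 5082.033 → ⌈·⌉ = 5083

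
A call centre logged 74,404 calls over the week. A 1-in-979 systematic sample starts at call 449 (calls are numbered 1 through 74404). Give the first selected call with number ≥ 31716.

k = 979
Steps past start: ⌈(31716 − 449)/979⌉ = ⌈31267/979⌉ = 32
Selected call: 449 + 32×979 = 31777

31777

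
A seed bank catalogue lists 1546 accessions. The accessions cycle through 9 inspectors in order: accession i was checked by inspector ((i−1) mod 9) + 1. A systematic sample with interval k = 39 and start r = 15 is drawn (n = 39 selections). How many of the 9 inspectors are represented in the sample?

Consecutive selections differ by k = 39, so their inspector numbers differ by 39 mod 9 = 3.
gcd(39, 9) = 3, so the sample visits 9/3 = 3 distinct residues mod 9.
Start 15 is inspector 6; the inspectors hit are 3, 6, 9.

3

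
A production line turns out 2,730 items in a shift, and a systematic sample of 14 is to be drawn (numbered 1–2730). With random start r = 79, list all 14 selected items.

k = N/n = 2730/14 = 195
item 1: 79
item 2: 79 + 195 = 274
item 3: 274 + 195 = 469
item 4: 469 + 195 = 664
item 5: 664 + 195 = 859
item 6: 859 + 195 = 1054
item 7: 1054 + 195 = 1249
item 8: 1249 + 195 = 1444
item 9: 1444 + 195 = 1639
item 10: 1639 + 195 = 1834
item 11: 1834 + 195 = 2029
item 12: 2029 + 195 = 2224
item 13: 2224 + 195 = 2419
item 14: 2419 + 195 = 2614

79, 274, 469, 664, 859, 1054, 1249, 1444, 1639, 1834, 2029, 2224, 2419, 2614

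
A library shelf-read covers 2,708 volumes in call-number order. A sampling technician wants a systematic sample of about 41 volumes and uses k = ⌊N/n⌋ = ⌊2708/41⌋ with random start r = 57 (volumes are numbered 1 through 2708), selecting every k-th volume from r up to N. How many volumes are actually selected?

41

k = ⌊2708/41⌋ = 66
Achieved size = ⌊(2708 − 57)/66⌋ + 1 = ⌊2651/66⌋ + 1 = 40 + 1 = 41
(last selection: 57 + 40×66 = 2697 ≤ 2708; next would be 2763 > 2708)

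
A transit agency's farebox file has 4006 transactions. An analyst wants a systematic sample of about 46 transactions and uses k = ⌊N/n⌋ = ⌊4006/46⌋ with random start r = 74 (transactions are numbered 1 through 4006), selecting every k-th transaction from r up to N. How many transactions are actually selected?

k = ⌊4006/46⌋ = 87
Achieved size = ⌊(4006 − 74)/87⌋ + 1 = ⌊3932/87⌋ + 1 = 45 + 1 = 46
(last selection: 74 + 45×87 = 3989 ≤ 4006; next would be 4076 > 4006)

46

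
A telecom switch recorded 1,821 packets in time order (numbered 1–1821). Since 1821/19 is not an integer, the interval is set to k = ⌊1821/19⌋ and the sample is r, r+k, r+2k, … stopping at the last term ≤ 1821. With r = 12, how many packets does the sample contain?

k = ⌊1821/19⌋ = 95
Achieved size = ⌊(1821 − 12)/95⌋ + 1 = ⌊1809/95⌋ + 1 = 19 + 1 = 20
(last selection: 12 + 19×95 = 1817 ≤ 1821; next would be 1912 > 1821)

20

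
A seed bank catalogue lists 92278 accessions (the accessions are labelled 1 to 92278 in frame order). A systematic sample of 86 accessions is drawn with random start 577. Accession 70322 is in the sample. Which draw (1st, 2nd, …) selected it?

66

k = 92278/86 = 1073
position = (70322 − 577)/1073 + 1 = 69745/1073 + 1 = 65 + 1 = 66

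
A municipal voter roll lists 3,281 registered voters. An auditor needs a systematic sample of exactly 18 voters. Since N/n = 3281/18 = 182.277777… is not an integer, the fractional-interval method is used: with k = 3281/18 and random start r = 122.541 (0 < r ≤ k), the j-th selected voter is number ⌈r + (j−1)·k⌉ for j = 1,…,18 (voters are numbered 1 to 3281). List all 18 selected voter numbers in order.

123, 305, 488, 670, 852, 1034, 1217, 1399, 1581, 1764, 1946, 2128, 2310, 2493, 2675, 2857, 3039, 3222

j=1: r + 0k = 122.541 → ⌈·⌉ = 123
j=2: r + 1k = 304.818777… → ⌈·⌉ = 305
j=3: r + 2k = 487.096555… → ⌈·⌉ = 488
j=4: r + 3k = 669.374333… → ⌈·⌉ = 670
j=5: r + 4k = 851.652111… → ⌈·⌉ = 852
j=6: r + 5k = 1033.929888… → ⌈·⌉ = 1034
j=7: r + 6k = 1216.207666… → ⌈·⌉ = 1217
j=8: r + 7k = 1398.485444… → ⌈·⌉ = 1399
j=9: r + 8k = 1580.763222… → ⌈·⌉ = 1581
j=10: r + 9k = 1763.041 → ⌈·⌉ = 1764
j=11: r + 10k = 1945.318777… → ⌈·⌉ = 1946
j=12: r + 11k = 2127.596555… → ⌈·⌉ = 2128
j=13: r + 12k = 2309.874333… → ⌈·⌉ = 2310
j=14: r + 13k = 2492.152111… → ⌈·⌉ = 2493
j=15: r + 14k = 2674.429888… → ⌈·⌉ = 2675
j=16: r + 15k = 2856.707666… → ⌈·⌉ = 2857
j=17: r + 16k = 3038.985444… → ⌈·⌉ = 3039
j=18: r + 17k = 3221.263222… → ⌈·⌉ = 3222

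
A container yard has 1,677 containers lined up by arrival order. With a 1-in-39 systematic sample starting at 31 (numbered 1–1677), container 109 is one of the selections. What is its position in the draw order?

k = 39
position = (109 − 31)/39 + 1 = 78/39 + 1 = 2 + 1 = 3

3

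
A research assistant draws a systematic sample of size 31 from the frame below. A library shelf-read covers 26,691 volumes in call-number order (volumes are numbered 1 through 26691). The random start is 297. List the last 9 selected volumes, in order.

k = N/n = 26691/31 = 861
23rd selection = 297 + 22×861 = 19239
24th: 19239 + 861 = 20100
25th: 20100 + 861 = 20961
26th: 20961 + 861 = 21822
27th: 21822 + 861 = 22683
28th: 22683 + 861 = 23544
29th: 23544 + 861 = 24405
30th: 24405 + 861 = 25266
31st: 25266 + 861 = 26127

19239, 20100, 20961, 21822, 22683, 23544, 24405, 25266, 26127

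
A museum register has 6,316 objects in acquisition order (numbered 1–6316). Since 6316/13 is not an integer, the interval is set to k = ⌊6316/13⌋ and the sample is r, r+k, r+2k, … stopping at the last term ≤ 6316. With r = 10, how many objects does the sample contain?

14

k = ⌊6316/13⌋ = 485
Achieved size = ⌊(6316 − 10)/485⌋ + 1 = ⌊6306/485⌋ + 1 = 13 + 1 = 14
(last selection: 10 + 13×485 = 6315 ≤ 6316; next would be 6800 > 6316)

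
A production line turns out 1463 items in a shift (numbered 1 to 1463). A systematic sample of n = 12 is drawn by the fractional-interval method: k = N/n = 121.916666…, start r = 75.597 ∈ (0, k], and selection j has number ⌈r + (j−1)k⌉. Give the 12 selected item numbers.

j=1: r + 0k = 75.597 → ⌈·⌉ = 76
j=2: r + 1k = 197.513666… → ⌈·⌉ = 198
j=3: r + 2k = 319.430333… → ⌈·⌉ = 320
j=4: r + 3k = 441.347 → ⌈·⌉ = 442
j=5: r + 4k = 563.263666… → ⌈·⌉ = 564
j=6: r + 5k = 685.180333… → ⌈·⌉ = 686
j=7: r + 6k = 807.097 → ⌈·⌉ = 808
j=8: r + 7k = 929.013666… → ⌈·⌉ = 930
j=9: r + 8k = 1050.930333… → ⌈·⌉ = 1051
j=10: r + 9k = 1172.847 → ⌈·⌉ = 1173
j=11: r + 10k = 1294.763666… → ⌈·⌉ = 1295
j=12: r + 11k = 1416.680333… → ⌈·⌉ = 1417

76, 198, 320, 442, 564, 686, 808, 930, 1051, 1173, 1295, 1417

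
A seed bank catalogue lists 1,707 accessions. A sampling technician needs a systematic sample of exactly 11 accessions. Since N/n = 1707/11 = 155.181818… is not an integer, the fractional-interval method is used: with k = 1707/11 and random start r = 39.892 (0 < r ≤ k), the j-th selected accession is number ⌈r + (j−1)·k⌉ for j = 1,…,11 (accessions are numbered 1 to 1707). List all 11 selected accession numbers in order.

40, 196, 351, 506, 661, 816, 971, 1127, 1282, 1437, 1592

j=1: r + 0k = 39.892 → ⌈·⌉ = 40
j=2: r + 1k = 195.073818… → ⌈·⌉ = 196
j=3: r + 2k = 350.255636… → ⌈·⌉ = 351
j=4: r + 3k = 505.437454… → ⌈·⌉ = 506
j=5: r + 4k = 660.619272… → ⌈·⌉ = 661
j=6: r + 5k = 815.801090… → ⌈·⌉ = 816
j=7: r + 6k = 970.982909… → ⌈·⌉ = 971
j=8: r + 7k = 1126.164727… → ⌈·⌉ = 1127
j=9: r + 8k = 1281.346545… → ⌈·⌉ = 1282
j=10: r + 9k = 1436.528363… → ⌈·⌉ = 1437
j=11: r + 10k = 1591.710181… → ⌈·⌉ = 1592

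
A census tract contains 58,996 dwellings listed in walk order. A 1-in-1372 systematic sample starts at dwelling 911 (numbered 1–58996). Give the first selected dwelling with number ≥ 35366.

k = 1372
Steps past start: ⌈(35366 − 911)/1372⌉ = ⌈34455/1372⌉ = 26
Selected dwelling: 911 + 26×1372 = 36583

36583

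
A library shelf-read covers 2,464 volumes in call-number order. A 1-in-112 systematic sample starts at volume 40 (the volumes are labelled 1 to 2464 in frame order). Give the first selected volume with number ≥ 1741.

k = 112
Steps past start: ⌈(1741 − 40)/112⌉ = ⌈1701/112⌉ = 16
Selected volume: 40 + 16×112 = 1832

1832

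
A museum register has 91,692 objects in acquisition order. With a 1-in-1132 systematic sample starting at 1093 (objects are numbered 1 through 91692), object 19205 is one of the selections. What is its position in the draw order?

k = 1132
position = (19205 − 1093)/1132 + 1 = 18112/1132 + 1 = 16 + 1 = 17

17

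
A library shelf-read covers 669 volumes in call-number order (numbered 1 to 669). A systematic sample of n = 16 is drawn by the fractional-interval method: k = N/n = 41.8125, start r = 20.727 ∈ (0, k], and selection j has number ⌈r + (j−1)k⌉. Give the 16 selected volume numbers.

21, 63, 105, 147, 188, 230, 272, 314, 356, 398, 439, 481, 523, 565, 607, 648

j=1: r + 0k = 20.727 → ⌈·⌉ = 21
j=2: r + 1k = 62.5395 → ⌈·⌉ = 63
j=3: r + 2k = 104.352 → ⌈·⌉ = 105
j=4: r + 3k = 146.1645 → ⌈·⌉ = 147
j=5: r + 4k = 187.977 → ⌈·⌉ = 188
j=6: r + 5k = 229.7895 → ⌈·⌉ = 230
j=7: r + 6k = 271.602 → ⌈·⌉ = 272
j=8: r + 7k = 313.4145 → ⌈·⌉ = 314
j=9: r + 8k = 355.227 → ⌈·⌉ = 356
j=10: r + 9k = 397.0395 → ⌈·⌉ = 398
j=11: r + 10k = 438.852 → ⌈·⌉ = 439
j=12: r + 11k = 480.6645 → ⌈·⌉ = 481
j=13: r + 12k = 522.477 → ⌈·⌉ = 523
j=14: r + 13k = 564.2895 → ⌈·⌉ = 565
j=15: r + 14k = 606.102 → ⌈·⌉ = 607
j=16: r + 15k = 647.9145 → ⌈·⌉ = 648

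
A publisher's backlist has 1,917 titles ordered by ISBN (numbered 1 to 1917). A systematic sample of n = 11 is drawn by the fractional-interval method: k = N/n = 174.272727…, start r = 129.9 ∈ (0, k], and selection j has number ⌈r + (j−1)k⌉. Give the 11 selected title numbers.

j=1: r + 0k = 129.9 → ⌈·⌉ = 130
j=2: r + 1k = 304.172727… → ⌈·⌉ = 305
j=3: r + 2k = 478.445454… → ⌈·⌉ = 479
j=4: r + 3k = 652.718181… → ⌈·⌉ = 653
j=5: r + 4k = 826.990909… → ⌈·⌉ = 827
j=6: r + 5k = 1001.263636… → ⌈·⌉ = 1002
j=7: r + 6k = 1175.536363… → ⌈·⌉ = 1176
j=8: r + 7k = 1349.809090… → ⌈·⌉ = 1350
j=9: r + 8k = 1524.081818… → ⌈·⌉ = 1525
j=10: r + 9k = 1698.354545… → ⌈·⌉ = 1699
j=11: r + 10k = 1872.627272… → ⌈·⌉ = 1873

130, 305, 479, 653, 827, 1002, 1176, 1350, 1525, 1699, 1873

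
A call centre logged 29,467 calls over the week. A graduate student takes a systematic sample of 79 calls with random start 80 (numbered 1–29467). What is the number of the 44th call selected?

k = 29467/79 = 373
44th selection = r + (44−1)·k = 80 + 43×373 = 80 + 16039 = 16119

16119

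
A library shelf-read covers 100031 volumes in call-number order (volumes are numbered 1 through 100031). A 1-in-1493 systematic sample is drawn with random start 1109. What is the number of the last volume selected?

k = 1493
67th selection = r + (67−1)·k = 1109 + 66×1493 = 1109 + 98538 = 99647

99647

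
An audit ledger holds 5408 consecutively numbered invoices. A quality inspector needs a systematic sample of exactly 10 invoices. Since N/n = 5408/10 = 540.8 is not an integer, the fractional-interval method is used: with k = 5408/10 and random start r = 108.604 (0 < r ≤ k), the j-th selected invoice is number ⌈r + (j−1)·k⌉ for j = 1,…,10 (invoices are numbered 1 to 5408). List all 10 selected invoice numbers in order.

j=1: r + 0k = 108.604 → ⌈·⌉ = 109
j=2: r + 1k = 649.404 → ⌈·⌉ = 650
j=3: r + 2k = 1190.204 → ⌈·⌉ = 1191
j=4: r + 3k = 1731.004 → ⌈·⌉ = 1732
j=5: r + 4k = 2271.804 → ⌈·⌉ = 2272
j=6: r + 5k = 2812.604 → ⌈·⌉ = 2813
j=7: r + 6k = 3353.404 → ⌈·⌉ = 3354
j=8: r + 7k = 3894.204 → ⌈·⌉ = 3895
j=9: r + 8k = 4435.004 → ⌈·⌉ = 4436
j=10: r + 9k = 4975.804 → ⌈·⌉ = 4976

109, 650, 1191, 1732, 2272, 2813, 3354, 3895, 4436, 4976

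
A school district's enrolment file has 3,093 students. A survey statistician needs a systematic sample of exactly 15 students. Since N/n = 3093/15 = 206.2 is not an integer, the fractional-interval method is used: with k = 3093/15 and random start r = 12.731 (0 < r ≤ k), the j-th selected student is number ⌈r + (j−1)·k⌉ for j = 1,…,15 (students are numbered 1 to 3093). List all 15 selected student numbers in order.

j=1: r + 0k = 12.731 → ⌈·⌉ = 13
j=2: r + 1k = 218.931 → ⌈·⌉ = 219
j=3: r + 2k = 425.131 → ⌈·⌉ = 426
j=4: r + 3k = 631.331 → ⌈·⌉ = 632
j=5: r + 4k = 837.531 → ⌈·⌉ = 838
j=6: r + 5k = 1043.731 → ⌈·⌉ = 1044
j=7: r + 6k = 1249.931 → ⌈·⌉ = 1250
j=8: r + 7k = 1456.131 → ⌈·⌉ = 1457
j=9: r + 8k = 1662.331 → ⌈·⌉ = 1663
j=10: r + 9k = 1868.531 → ⌈·⌉ = 1869
j=11: r + 10k = 2074.731 → ⌈·⌉ = 2075
j=12: r + 11k = 2280.931 → ⌈·⌉ = 2281
j=13: r + 12k = 2487.131 → ⌈·⌉ = 2488
j=14: r + 13k = 2693.331 → ⌈·⌉ = 2694
j=15: r + 14k = 2899.531 → ⌈·⌉ = 2900

13, 219, 426, 632, 838, 1044, 1250, 1457, 1663, 1869, 2075, 2281, 2488, 2694, 2900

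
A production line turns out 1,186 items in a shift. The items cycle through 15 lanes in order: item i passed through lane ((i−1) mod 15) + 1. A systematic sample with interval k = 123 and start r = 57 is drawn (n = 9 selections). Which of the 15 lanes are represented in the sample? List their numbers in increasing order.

3, 6, 9, 12, 15

Consecutive selections differ by k = 123, so their lane numbers differ by 123 mod 15 = 3.
gcd(123, 15) = 3, so the sample visits 15/3 = 5 distinct residues mod 15.
Start 57 is lane 12; the lanes hit are 3, 6, 9, 12, 15.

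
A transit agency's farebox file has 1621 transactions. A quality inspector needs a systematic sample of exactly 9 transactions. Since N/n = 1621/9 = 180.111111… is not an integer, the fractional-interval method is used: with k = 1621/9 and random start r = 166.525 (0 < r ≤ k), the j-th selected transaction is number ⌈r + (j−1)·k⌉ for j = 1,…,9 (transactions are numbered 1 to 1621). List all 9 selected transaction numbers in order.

167, 347, 527, 707, 887, 1068, 1248, 1428, 1608

j=1: r + 0k = 166.525 → ⌈·⌉ = 167
j=2: r + 1k = 346.636111… → ⌈·⌉ = 347
j=3: r + 2k = 526.747222… → ⌈·⌉ = 527
j=4: r + 3k = 706.858333… → ⌈·⌉ = 707
j=5: r + 4k = 886.969444… → ⌈·⌉ = 887
j=6: r + 5k = 1067.080555… → ⌈·⌉ = 1068
j=7: r + 6k = 1247.191666… → ⌈·⌉ = 1248
j=8: r + 7k = 1427.302777… → ⌈·⌉ = 1428
j=9: r + 8k = 1607.413888… → ⌈·⌉ = 1608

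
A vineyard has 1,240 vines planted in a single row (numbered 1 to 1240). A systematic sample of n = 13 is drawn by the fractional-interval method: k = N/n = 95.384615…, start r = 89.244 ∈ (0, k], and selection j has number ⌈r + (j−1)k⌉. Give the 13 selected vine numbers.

j=1: r + 0k = 89.244 → ⌈·⌉ = 90
j=2: r + 1k = 184.628615… → ⌈·⌉ = 185
j=3: r + 2k = 280.013230… → ⌈·⌉ = 281
j=4: r + 3k = 375.397846… → ⌈·⌉ = 376
j=5: r + 4k = 470.782461… → ⌈·⌉ = 471
j=6: r + 5k = 566.167076… → ⌈·⌉ = 567
j=7: r + 6k = 661.551692… → ⌈·⌉ = 662
j=8: r + 7k = 756.936307… → ⌈·⌉ = 757
j=9: r + 8k = 852.320923… → ⌈·⌉ = 853
j=10: r + 9k = 947.705538… → ⌈·⌉ = 948
j=11: r + 10k = 1043.090153… → ⌈·⌉ = 1044
j=12: r + 11k = 1138.474769… → ⌈·⌉ = 1139
j=13: r + 12k = 1233.859384… → ⌈·⌉ = 1234

90, 185, 281, 376, 471, 567, 662, 757, 853, 948, 1044, 1139, 1234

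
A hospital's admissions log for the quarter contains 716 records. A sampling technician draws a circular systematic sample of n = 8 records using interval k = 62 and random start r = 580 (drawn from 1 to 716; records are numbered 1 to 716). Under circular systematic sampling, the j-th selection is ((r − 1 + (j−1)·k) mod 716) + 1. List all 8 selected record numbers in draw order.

Selection 1: 580
Selection 2: 580 + 62 = 642
Selection 3: 642 + 62 = 704
Selection 4: 704 + 62 = 766 → 766 − 716 = 50
Selection 5: 50 + 62 = 112
Selection 6: 112 + 62 = 174
Selection 7: 174 + 62 = 236
Selection 8: 236 + 62 = 298

580, 642, 704, 50, 112, 174, 236, 298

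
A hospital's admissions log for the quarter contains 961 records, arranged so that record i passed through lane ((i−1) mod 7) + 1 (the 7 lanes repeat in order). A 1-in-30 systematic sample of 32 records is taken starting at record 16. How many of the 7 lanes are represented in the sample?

Consecutive selections differ by k = 30, so their lane numbers differ by 30 mod 7 = 2.
gcd(30, 7) = 1, so the sample visits 7/1 = 7 distinct residues mod 7.
Start 16 is lane 2; the lanes hit are 1, 2, 3, 4, 5, 6, 7.

7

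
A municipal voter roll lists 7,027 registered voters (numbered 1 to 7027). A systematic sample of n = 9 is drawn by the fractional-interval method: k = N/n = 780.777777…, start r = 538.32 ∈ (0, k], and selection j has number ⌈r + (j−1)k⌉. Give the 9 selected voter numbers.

539, 1320, 2100, 2881, 3662, 4443, 5223, 6004, 6785

j=1: r + 0k = 538.32 → ⌈·⌉ = 539
j=2: r + 1k = 1319.097777… → ⌈·⌉ = 1320
j=3: r + 2k = 2099.875555… → ⌈·⌉ = 2100
j=4: r + 3k = 2880.653333… → ⌈·⌉ = 2881
j=5: r + 4k = 3661.431111… → ⌈·⌉ = 3662
j=6: r + 5k = 4442.208888… → ⌈·⌉ = 4443
j=7: r + 6k = 5222.986666… → ⌈·⌉ = 5223
j=8: r + 7k = 6003.764444… → ⌈·⌉ = 6004
j=9: r + 8k = 6784.542222… → ⌈·⌉ = 6785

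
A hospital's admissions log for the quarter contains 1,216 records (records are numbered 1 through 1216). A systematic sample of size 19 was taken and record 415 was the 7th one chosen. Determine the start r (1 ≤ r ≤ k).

k = 1216/19 = 64
r = 415 − (7−1)×64 = 415 − 384 = 31

31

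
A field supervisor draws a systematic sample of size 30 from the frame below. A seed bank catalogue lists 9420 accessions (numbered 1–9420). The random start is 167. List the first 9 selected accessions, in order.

k = N/n = 9420/30 = 314
accession 1: 167
accession 2: 167 + 314 = 481
accession 3: 481 + 314 = 795
accession 4: 795 + 314 = 1109
accession 5: 1109 + 314 = 1423
accession 6: 1423 + 314 = 1737
accession 7: 1737 + 314 = 2051
accession 8: 2051 + 314 = 2365
accession 9: 2365 + 314 = 2679

167, 481, 795, 1109, 1423, 1737, 2051, 2365, 2679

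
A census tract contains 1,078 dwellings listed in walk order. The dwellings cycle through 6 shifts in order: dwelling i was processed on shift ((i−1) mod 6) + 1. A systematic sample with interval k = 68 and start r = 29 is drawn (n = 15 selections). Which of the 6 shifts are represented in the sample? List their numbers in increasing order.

Consecutive selections differ by k = 68, so their shift numbers differ by 68 mod 6 = 2.
gcd(68, 6) = 2, so the sample visits 6/2 = 3 distinct residues mod 6.
Start 29 is shift 5; the shifts hit are 1, 3, 5.

1, 3, 5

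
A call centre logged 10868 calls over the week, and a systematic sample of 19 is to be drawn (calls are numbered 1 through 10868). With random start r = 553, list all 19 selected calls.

553, 1125, 1697, 2269, 2841, 3413, 3985, 4557, 5129, 5701, 6273, 6845, 7417, 7989, 8561, 9133, 9705, 10277, 10849

k = N/n = 10868/19 = 572
call 1: 553
call 2: 553 + 572 = 1125
call 3: 1125 + 572 = 1697
call 4: 1697 + 572 = 2269
call 5: 2269 + 572 = 2841
call 6: 2841 + 572 = 3413
call 7: 3413 + 572 = 3985
call 8: 3985 + 572 = 4557
call 9: 4557 + 572 = 5129
call 10: 5129 + 572 = 5701
call 11: 5701 + 572 = 6273
call 12: 6273 + 572 = 6845
call 13: 6845 + 572 = 7417
call 14: 7417 + 572 = 7989
call 15: 7989 + 572 = 8561
call 16: 8561 + 572 = 9133
call 17: 9133 + 572 = 9705
call 18: 9705 + 572 = 10277
call 19: 10277 + 572 = 10849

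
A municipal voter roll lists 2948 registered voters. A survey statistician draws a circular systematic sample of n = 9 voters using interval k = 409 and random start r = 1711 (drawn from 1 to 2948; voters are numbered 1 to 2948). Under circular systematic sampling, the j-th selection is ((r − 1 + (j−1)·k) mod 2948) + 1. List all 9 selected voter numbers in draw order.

Selection 1: 1711
Selection 2: 1711 + 409 = 2120
Selection 3: 2120 + 409 = 2529
Selection 4: 2529 + 409 = 2938
Selection 5: 2938 + 409 = 3347 → 3347 − 2948 = 399
Selection 6: 399 + 409 = 808
Selection 7: 808 + 409 = 1217
Selection 8: 1217 + 409 = 1626
Selection 9: 1626 + 409 = 2035

1711, 2120, 2529, 2938, 399, 808, 1217, 1626, 2035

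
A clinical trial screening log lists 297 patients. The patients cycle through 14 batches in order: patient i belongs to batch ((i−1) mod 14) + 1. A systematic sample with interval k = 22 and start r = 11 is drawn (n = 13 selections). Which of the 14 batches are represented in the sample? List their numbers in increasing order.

1, 3, 5, 7, 9, 11, 13

Consecutive selections differ by k = 22, so their batch numbers differ by 22 mod 14 = 8.
gcd(22, 14) = 2, so the sample visits 14/2 = 7 distinct residues mod 14.
Start 11 is batch 11; the batches hit are 1, 3, 5, 7, 9, 11, 13.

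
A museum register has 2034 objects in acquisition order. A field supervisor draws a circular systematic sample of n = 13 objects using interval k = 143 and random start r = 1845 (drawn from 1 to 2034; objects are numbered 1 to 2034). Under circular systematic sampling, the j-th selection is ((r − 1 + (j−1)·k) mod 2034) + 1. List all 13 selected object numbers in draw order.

1845, 1988, 97, 240, 383, 526, 669, 812, 955, 1098, 1241, 1384, 1527

Selection 1: 1845
Selection 2: 1845 + 143 = 1988
Selection 3: 1988 + 143 = 2131 → 2131 − 2034 = 97
Selection 4: 97 + 143 = 240
Selection 5: 240 + 143 = 383
Selection 6: 383 + 143 = 526
Selection 7: 526 + 143 = 669
Selection 8: 669 + 143 = 812
Selection 9: 812 + 143 = 955
Selection 10: 955 + 143 = 1098
Selection 11: 1098 + 143 = 1241
Selection 12: 1241 + 143 = 1384
Selection 13: 1384 + 143 = 1527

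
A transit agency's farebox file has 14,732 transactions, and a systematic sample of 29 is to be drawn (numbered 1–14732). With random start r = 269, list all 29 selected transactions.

269, 777, 1285, 1793, 2301, 2809, 3317, 3825, 4333, 4841, 5349, 5857, 6365, 6873, 7381, 7889, 8397, 8905, 9413, 9921, 10429, 10937, 11445, 11953, 12461, 12969, 13477, 13985, 14493

k = N/n = 14732/29 = 508
transaction 1: 269
transaction 2: 269 + 508 = 777
transaction 3: 777 + 508 = 1285
transaction 4: 1285 + 508 = 1793
transaction 5: 1793 + 508 = 2301
transaction 6: 2301 + 508 = 2809
transaction 7: 2809 + 508 = 3317
transaction 8: 3317 + 508 = 3825
transaction 9: 3825 + 508 = 4333
transaction 10: 4333 + 508 = 4841
transaction 11: 4841 + 508 = 5349
transaction 12: 5349 + 508 = 5857
transaction 13: 5857 + 508 = 6365
transaction 14: 6365 + 508 = 6873
transaction 15: 6873 + 508 = 7381
transaction 16: 7381 + 508 = 7889
transaction 17: 7889 + 508 = 8397
transaction 18: 8397 + 508 = 8905
transaction 19: 8905 + 508 = 9413
transaction 20: 9413 + 508 = 9921
transaction 21: 9921 + 508 = 10429
transaction 22: 10429 + 508 = 10937
transaction 23: 10937 + 508 = 11445
transaction 24: 11445 + 508 = 11953
transaction 25: 11953 + 508 = 12461
transaction 26: 12461 + 508 = 12969
transaction 27: 12969 + 508 = 13477
transaction 28: 13477 + 508 = 13985
transaction 29: 13985 + 508 = 14493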